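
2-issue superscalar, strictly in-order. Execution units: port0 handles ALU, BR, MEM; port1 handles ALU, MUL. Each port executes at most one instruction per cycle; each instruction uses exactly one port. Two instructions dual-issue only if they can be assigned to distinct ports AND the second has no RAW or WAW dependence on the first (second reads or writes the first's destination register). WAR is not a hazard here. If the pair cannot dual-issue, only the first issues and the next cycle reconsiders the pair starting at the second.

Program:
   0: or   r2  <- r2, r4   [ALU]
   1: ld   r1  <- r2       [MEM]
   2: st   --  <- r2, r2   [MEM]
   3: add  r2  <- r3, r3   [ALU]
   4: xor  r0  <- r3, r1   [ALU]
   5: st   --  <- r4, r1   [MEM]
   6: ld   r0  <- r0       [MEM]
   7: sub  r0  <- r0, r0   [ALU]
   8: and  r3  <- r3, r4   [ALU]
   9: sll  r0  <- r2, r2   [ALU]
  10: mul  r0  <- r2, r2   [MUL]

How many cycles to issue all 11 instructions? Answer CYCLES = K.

0. or @i0  | RAW r2
1. ld @i1  | no-port MEM/MEM
2. st+add @i2+i3  | 2-wide
3. xor+st @i4+i5  | 2-wide
4. ld @i6  | RAW+WAW r0
5. sub+and @i7+i8  | 2-wide
6. sll @i9  | WAW r0
7. mul @i10  | tail

CYCLES = 8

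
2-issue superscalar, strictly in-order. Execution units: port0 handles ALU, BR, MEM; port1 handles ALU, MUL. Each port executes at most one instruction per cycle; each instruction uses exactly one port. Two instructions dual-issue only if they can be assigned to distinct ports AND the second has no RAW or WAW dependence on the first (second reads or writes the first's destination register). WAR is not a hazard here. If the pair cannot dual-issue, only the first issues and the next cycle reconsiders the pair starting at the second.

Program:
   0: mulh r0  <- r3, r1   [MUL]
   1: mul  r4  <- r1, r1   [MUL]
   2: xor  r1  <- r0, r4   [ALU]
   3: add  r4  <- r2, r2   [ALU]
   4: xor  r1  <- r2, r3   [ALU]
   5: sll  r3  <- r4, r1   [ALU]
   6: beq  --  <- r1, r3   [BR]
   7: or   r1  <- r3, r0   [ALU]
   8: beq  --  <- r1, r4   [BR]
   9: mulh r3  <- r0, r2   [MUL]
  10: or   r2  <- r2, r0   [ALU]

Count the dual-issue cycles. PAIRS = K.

PAIRS = 3

#0 head=0: mulh.MUL i0 no-port MUL/MUL
#1 head=1: mul.MUL i1 RAW r4
#2 head=2: xor.ALU;add.ALU i2,i3 pair
#3 head=4: xor.ALU i4 RAW r1
#4 head=5: sll.ALU i5 RAW r3
#5 head=6: beq.BR;or.ALU i6,i7 pair
#6 head=8: beq.BR;mulh.MUL i8,i9 pair
#7 head=10: or.ALU i10 tail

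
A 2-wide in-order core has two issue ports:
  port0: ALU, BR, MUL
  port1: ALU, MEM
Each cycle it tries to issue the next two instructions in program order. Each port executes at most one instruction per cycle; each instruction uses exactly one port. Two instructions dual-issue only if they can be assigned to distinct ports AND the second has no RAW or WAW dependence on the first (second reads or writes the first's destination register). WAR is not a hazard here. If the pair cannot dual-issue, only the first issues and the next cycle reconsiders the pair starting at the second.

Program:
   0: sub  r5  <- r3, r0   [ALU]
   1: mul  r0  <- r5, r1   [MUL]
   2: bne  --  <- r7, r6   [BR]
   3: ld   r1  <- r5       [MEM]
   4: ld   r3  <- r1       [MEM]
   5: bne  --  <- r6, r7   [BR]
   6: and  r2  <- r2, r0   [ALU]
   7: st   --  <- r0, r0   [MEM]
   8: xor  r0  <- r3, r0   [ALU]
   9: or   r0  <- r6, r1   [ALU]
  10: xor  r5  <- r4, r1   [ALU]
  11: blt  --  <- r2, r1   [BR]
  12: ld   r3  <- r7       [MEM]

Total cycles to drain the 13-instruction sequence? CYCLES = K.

c0: i0 sub.ALU  RAW r5
c1: i1 mul.MUL  no-port MUL/BR
c2: i2,i3 bne.BR;ld.MEM  2-wide
c3: i4,i5 ld.MEM;bne.BR  2-wide
c4: i6,i7 and.ALU;st.MEM  2-wide
c5: i8 xor.ALU  WAW r0
c6: i9,i10 or.ALU;xor.ALU  2-wide
c7: i11,i12 blt.BR;ld.MEM  2-wide

CYCLES = 8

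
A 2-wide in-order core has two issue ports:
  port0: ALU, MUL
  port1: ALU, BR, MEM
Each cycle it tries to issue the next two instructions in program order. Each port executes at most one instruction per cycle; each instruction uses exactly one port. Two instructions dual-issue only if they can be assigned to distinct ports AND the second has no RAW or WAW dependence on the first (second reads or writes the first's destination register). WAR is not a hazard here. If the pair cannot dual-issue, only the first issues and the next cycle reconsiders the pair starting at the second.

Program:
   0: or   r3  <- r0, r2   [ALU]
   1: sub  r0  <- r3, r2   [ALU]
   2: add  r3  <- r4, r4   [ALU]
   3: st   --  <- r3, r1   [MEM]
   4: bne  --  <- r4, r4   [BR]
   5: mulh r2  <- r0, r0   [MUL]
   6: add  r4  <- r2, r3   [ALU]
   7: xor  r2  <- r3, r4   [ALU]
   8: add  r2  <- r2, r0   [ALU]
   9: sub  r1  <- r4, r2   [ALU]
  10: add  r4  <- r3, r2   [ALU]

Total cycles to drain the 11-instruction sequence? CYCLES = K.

0. or @i0  | RAW r3
1. sub+add @i1&i2  | pair
2. st @i3  | no-port MEM/BR
3. bne+mulh @i4&i5  | pair
4. add @i6  | RAW r4
5. xor @i7  | RAW+WAW r2
6. add @i8  | RAW r2
7. sub+add @i9&i10  | pair

CYCLES = 8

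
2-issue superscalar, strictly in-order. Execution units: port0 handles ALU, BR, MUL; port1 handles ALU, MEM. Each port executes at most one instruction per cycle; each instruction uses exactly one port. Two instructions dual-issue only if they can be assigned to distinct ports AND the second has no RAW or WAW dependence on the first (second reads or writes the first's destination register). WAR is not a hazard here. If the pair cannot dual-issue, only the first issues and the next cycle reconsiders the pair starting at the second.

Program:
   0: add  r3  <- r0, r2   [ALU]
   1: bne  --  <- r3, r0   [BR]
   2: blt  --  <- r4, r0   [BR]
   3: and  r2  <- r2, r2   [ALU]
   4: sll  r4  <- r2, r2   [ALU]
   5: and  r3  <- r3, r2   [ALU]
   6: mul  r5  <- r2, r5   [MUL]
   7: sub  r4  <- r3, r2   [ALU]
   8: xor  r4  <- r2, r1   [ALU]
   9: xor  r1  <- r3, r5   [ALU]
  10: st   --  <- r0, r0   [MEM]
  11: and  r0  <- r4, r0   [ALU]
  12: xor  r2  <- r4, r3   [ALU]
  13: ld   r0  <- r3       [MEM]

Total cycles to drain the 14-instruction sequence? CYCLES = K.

c0: i0 add.ALU  RAW r3
c1: i1 bne.BR  no-port BR/BR
c2: i2&i3 blt.BR and.ALU  2-wide
c3: i4&i5 sll.ALU and.ALU  2-wide
c4: i6&i7 mul.MUL sub.ALU  2-wide
c5: i8&i9 xor.ALU xor.ALU  2-wide
c6: i10&i11 st.MEM and.ALU  2-wide
c7: i12&i13 xor.ALU ld.MEM  2-wide

CYCLES = 8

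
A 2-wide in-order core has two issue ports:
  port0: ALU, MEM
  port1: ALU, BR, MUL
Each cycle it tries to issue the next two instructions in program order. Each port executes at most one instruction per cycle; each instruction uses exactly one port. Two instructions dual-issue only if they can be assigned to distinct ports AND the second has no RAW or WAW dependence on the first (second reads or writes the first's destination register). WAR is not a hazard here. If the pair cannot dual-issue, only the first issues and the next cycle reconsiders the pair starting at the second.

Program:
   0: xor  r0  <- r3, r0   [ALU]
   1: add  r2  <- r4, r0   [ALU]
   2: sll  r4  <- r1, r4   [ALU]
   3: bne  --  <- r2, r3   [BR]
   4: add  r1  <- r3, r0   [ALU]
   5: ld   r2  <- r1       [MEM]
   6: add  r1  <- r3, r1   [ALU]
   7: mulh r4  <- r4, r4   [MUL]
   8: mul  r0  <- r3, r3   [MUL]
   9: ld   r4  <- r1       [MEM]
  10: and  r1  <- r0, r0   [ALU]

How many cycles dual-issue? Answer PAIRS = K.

#0 head=0: xor i0 RAW r0
#1 head=1: add+sll i1,i2 2-wide
#2 head=3: bne+add i3,i4 2-wide
#3 head=5: ld+add i5,i6 2-wide
#4 head=7: mulh i7 no-port MUL/MUL
#5 head=8: mul+ld i8,i9 2-wide
#6 head=10: and i10 tail

PAIRS = 4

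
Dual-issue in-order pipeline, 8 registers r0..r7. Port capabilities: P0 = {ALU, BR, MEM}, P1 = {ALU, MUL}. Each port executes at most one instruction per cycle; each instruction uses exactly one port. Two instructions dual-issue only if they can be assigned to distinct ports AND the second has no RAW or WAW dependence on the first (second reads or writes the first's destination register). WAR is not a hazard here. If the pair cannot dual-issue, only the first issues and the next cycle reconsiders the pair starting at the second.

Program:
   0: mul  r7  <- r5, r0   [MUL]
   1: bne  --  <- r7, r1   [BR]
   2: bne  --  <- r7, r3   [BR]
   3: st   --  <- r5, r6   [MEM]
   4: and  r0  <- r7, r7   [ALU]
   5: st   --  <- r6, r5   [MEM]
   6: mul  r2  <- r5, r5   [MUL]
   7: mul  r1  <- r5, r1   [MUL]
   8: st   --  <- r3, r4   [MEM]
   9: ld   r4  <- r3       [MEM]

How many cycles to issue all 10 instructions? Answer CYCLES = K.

[0] i0  mul  -- RAW r7
[1] i1  bne  -- no-port BR/BR
[2] i2  bne  -- no-port BR/MEM
[3] i3/i4  st/and  -- pair
[4] i5/i6  st/mul  -- pair
[5] i7/i8  mul/st  -- pair
[6] i9  ld  -- tail

CYCLES = 7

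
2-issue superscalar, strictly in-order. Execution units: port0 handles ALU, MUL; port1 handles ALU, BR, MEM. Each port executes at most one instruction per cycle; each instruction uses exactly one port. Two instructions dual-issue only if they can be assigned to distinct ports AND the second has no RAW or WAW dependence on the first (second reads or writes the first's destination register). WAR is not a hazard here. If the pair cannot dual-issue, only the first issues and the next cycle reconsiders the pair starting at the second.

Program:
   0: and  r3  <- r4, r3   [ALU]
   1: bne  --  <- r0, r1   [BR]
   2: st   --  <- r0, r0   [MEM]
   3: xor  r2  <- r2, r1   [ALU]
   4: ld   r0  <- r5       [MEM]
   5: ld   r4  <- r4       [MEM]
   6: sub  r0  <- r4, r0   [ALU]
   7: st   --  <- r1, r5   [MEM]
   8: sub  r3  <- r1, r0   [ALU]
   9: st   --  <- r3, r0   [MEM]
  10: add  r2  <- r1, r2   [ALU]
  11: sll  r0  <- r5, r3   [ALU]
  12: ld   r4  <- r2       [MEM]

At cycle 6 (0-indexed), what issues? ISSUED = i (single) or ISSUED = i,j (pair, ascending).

ISSUED = 9,10

t=0 i0,i1:and.ALU bne.BR ; dual
t=1 i2,i3:st.MEM xor.ALU ; dual
t=2 i4:ld.MEM ; no-port MEM/MEM
t=3 i5:ld.MEM ; RAW r4
t=4 i6,i7:sub.ALU st.MEM ; dual
t=5 i8:sub.ALU ; RAW r3
t=6 i9,i10:st.MEM add.ALU ; dual
t=7 i11,i12:sll.ALU ld.MEM ; dual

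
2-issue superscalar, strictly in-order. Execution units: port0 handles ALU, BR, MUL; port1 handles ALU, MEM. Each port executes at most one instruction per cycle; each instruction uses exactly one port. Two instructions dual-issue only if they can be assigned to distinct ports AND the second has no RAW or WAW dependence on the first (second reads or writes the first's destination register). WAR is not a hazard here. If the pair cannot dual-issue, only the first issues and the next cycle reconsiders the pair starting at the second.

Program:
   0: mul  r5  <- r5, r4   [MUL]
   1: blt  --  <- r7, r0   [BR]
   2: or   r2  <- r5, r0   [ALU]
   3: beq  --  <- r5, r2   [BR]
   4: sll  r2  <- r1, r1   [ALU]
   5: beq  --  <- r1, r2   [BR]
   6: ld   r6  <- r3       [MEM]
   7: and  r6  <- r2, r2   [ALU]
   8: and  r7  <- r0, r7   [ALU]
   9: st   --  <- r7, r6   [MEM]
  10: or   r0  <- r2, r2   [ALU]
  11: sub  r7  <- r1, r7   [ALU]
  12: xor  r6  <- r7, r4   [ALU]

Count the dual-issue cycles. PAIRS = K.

PAIRS = 5

c0: i0 mul.MUL  no-port MUL/BR
c1: i1&i2 blt.BR/or.ALU  dual
c2: i3&i4 beq.BR/sll.ALU  dual
c3: i5&i6 beq.BR/ld.MEM  dual
c4: i7&i8 and.ALU/and.ALU  dual
c5: i9&i10 st.MEM/or.ALU  dual
c6: i11 sub.ALU  RAW r7
c7: i12 xor.ALU  tail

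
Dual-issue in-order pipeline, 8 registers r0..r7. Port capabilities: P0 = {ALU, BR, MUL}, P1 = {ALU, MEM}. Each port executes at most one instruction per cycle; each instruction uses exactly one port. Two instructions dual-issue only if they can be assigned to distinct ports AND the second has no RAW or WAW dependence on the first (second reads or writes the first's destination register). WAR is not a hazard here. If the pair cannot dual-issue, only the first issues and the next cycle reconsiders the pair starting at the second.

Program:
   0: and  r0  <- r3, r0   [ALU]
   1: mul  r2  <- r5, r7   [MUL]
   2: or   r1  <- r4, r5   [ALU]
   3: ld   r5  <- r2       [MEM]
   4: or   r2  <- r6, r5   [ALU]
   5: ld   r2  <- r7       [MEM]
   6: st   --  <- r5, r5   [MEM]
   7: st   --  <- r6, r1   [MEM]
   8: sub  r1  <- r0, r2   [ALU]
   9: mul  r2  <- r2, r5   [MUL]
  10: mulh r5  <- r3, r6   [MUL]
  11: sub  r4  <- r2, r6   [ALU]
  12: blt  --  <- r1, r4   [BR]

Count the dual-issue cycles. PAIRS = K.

PAIRS = 4

  cy0 -> i0,i1 (and mul) dual
  cy1 -> i2,i3 (or ld) dual
  cy2 -> i4 (or) WAW r2
  cy3 -> i5 (ld) no-port MEM/MEM
  cy4 -> i6 (st) no-port MEM/MEM
  cy5 -> i7,i8 (st sub) dual
  cy6 -> i9 (mul) no-port MUL/MUL
  cy7 -> i10,i11 (mulh sub) dual
  cy8 -> i12 (blt) tail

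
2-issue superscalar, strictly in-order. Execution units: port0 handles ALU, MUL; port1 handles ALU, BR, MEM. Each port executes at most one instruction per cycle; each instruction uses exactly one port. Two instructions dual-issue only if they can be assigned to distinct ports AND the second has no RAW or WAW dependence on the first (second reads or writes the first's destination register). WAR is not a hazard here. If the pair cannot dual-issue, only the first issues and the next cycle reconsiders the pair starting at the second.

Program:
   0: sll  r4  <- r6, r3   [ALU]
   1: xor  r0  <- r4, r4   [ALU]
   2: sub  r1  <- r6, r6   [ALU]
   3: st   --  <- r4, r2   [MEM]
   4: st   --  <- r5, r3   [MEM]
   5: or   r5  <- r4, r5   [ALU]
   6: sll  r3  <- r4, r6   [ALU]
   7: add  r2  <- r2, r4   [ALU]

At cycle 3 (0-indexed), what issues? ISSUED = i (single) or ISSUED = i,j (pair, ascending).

ISSUED = 4,5

0. sll @i0  | RAW r4
1. xor sub @i1/i2  | dual
2. st @i3  | no-port MEM/MEM
3. st or @i4/i5  | dual
4. sll add @i6/i7  | dual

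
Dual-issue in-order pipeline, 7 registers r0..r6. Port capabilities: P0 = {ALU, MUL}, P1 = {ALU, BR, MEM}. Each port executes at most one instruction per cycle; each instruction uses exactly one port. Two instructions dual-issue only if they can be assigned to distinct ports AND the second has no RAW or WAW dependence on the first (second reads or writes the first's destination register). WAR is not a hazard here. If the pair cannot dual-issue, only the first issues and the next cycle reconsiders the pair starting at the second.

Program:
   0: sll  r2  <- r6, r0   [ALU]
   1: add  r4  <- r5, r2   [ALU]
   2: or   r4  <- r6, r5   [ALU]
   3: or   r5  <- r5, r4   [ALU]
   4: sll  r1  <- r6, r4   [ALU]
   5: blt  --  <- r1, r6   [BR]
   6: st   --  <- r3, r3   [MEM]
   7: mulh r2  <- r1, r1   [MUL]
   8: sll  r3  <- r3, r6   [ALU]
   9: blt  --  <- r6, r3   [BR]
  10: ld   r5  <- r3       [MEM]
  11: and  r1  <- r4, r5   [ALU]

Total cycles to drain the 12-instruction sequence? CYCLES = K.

CYCLES = 10

  cy0 -> i0 (sll.ALU) RAW r2
  cy1 -> i1 (add.ALU) WAW r4
  cy2 -> i2 (or.ALU) RAW r4
  cy3 -> i3&i4 (or.ALU/sll.ALU) 2-wide
  cy4 -> i5 (blt.BR) no-port BR/MEM
  cy5 -> i6&i7 (st.MEM/mulh.MUL) 2-wide
  cy6 -> i8 (sll.ALU) RAW r3
  cy7 -> i9 (blt.BR) no-port BR/MEM
  cy8 -> i10 (ld.MEM) RAW r5
  cy9 -> i11 (and.ALU) tail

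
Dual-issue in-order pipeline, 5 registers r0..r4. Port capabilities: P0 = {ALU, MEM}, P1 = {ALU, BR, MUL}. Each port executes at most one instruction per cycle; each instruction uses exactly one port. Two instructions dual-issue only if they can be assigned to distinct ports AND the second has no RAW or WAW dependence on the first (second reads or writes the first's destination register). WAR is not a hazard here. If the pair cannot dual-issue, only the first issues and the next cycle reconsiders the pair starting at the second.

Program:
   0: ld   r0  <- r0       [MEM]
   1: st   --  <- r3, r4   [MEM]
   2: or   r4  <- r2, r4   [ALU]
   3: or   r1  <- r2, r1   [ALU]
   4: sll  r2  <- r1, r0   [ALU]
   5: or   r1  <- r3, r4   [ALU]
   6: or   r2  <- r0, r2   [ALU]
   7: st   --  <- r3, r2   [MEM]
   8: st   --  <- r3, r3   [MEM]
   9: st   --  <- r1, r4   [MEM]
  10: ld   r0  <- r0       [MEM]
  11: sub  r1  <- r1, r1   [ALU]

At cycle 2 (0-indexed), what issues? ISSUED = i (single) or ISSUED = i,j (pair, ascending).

ISSUED = 3

t=0 i0:ld ; no-port MEM/MEM
t=1 i1+i2:st;or ; 2-wide
t=2 i3:or ; RAW r1
t=3 i4+i5:sll;or ; 2-wide
t=4 i6:or ; RAW r2
t=5 i7:st ; no-port MEM/MEM
t=6 i8:st ; no-port MEM/MEM
t=7 i9:st ; no-port MEM/MEM
t=8 i10+i11:ld;sub ; 2-wide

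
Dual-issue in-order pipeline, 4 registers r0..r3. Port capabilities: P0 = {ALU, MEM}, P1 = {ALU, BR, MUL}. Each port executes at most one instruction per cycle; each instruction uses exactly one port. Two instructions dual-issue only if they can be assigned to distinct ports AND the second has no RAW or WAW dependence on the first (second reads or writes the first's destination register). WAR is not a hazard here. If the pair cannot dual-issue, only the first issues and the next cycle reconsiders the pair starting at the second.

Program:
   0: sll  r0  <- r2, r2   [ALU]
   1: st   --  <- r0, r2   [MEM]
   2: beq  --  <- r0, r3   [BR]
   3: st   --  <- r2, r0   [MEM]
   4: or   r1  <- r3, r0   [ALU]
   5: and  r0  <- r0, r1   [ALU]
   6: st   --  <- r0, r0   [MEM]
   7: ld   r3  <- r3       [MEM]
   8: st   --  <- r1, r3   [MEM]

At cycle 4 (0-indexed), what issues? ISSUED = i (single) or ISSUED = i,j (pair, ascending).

ISSUED = 6

[0] i0  sll  -- RAW r0
[1] i1/i2  st;beq  -- pair
[2] i3/i4  st;or  -- pair
[3] i5  and  -- RAW r0
[4] i6  st  -- no-port MEM/MEM
[5] i7  ld  -- no-port MEM/MEM
[6] i8  st  -- tail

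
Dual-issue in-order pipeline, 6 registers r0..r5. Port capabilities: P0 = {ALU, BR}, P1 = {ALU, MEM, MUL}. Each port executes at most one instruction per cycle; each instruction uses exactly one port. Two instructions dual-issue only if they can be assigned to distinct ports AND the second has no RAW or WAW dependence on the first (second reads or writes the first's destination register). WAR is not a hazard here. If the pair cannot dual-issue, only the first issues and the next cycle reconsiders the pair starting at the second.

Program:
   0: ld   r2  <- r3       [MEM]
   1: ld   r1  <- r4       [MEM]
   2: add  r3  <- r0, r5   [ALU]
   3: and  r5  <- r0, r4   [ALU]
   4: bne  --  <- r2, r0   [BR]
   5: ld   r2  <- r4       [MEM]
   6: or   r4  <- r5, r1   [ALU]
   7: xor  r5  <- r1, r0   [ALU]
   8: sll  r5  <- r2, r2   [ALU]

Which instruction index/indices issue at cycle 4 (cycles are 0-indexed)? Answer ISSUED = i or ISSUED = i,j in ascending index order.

0. ld @i0  | no-port MEM/MEM
1. ld/add @i1&i2  | dual
2. and/bne @i3&i4  | dual
3. ld/or @i5&i6  | dual
4. xor @i7  | WAW r5
5. sll @i8  | tail

ISSUED = 7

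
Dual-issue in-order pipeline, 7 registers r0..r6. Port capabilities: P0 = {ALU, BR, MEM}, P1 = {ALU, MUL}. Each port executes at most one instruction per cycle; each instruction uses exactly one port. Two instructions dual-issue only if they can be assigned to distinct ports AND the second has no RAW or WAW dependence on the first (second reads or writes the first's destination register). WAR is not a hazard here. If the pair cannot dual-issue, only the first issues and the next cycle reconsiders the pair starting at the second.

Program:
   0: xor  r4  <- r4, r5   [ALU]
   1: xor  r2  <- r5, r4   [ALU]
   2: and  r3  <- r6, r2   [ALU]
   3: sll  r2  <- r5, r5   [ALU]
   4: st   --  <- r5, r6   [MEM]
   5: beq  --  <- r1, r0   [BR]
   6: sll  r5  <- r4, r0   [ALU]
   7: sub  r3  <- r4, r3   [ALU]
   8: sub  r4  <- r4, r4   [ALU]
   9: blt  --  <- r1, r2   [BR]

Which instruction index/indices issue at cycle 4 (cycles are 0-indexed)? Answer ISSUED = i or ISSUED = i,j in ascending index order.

c0: i0 xor.ALU  RAW r4
c1: i1 xor.ALU  RAW r2
c2: i2/i3 and.ALU;sll.ALU  dual
c3: i4 st.MEM  no-port MEM/BR
c4: i5/i6 beq.BR;sll.ALU  dual
c5: i7/i8 sub.ALU;sub.ALU  dual
c6: i9 blt.BR  tail

ISSUED = 5,6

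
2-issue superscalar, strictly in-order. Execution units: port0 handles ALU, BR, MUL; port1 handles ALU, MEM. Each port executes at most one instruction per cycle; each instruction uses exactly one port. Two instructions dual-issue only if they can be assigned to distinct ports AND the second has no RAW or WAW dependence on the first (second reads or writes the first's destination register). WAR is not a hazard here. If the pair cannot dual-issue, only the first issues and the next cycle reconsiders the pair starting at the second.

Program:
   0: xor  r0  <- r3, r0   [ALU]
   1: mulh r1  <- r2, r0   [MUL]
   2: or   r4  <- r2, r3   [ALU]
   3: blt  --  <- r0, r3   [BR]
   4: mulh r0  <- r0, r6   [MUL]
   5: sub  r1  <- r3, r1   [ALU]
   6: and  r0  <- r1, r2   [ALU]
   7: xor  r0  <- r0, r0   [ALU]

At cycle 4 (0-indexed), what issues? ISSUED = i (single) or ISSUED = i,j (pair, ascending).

c0: i0 xor  RAW r0
c1: i1/i2 mulh/or  2-wide
c2: i3 blt  no-port BR/MUL
c3: i4/i5 mulh/sub  2-wide
c4: i6 and  RAW+WAW r0
c5: i7 xor  tail

ISSUED = 6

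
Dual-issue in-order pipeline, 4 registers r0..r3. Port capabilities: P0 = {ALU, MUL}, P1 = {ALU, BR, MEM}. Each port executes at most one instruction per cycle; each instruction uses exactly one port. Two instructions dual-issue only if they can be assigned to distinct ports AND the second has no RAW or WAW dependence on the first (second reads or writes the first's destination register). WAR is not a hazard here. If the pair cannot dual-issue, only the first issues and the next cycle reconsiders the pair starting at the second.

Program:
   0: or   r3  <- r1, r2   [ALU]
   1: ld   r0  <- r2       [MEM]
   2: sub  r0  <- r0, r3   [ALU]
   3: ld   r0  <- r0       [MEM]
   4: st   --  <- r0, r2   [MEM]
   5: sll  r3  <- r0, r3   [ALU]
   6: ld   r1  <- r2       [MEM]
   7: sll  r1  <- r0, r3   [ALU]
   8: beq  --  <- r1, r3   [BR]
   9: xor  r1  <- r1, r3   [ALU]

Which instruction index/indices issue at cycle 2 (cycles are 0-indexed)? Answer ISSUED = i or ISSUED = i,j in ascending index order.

ISSUED = 3

c0: i0/i1 or/ld  dual
c1: i2 sub  RAW+WAW r0
c2: i3 ld  no-port MEM/MEM
c3: i4/i5 st/sll  dual
c4: i6 ld  WAW r1
c5: i7 sll  RAW r1
c6: i8/i9 beq/xor  dual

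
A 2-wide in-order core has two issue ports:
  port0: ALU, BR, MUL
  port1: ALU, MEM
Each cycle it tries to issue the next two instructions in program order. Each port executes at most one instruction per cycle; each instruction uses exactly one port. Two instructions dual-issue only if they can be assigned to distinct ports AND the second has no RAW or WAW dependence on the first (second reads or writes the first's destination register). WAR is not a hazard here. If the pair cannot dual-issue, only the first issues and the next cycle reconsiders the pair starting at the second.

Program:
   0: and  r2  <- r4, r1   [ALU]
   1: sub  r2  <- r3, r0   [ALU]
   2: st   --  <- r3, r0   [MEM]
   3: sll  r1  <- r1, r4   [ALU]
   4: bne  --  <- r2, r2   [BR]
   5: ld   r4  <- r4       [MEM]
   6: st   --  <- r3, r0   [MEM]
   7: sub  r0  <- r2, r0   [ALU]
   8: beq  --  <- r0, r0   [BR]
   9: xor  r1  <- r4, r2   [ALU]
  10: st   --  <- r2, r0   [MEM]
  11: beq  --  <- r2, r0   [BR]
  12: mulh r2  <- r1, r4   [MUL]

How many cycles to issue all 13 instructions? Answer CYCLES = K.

CYCLES = 8

t=0 i0:and ; WAW r2
t=1 i1/i2:sub;st ; 2-wide
t=2 i3/i4:sll;bne ; 2-wide
t=3 i5:ld ; no-port MEM/MEM
t=4 i6/i7:st;sub ; 2-wide
t=5 i8/i9:beq;xor ; 2-wide
t=6 i10/i11:st;beq ; 2-wide
t=7 i12:mulh ; tail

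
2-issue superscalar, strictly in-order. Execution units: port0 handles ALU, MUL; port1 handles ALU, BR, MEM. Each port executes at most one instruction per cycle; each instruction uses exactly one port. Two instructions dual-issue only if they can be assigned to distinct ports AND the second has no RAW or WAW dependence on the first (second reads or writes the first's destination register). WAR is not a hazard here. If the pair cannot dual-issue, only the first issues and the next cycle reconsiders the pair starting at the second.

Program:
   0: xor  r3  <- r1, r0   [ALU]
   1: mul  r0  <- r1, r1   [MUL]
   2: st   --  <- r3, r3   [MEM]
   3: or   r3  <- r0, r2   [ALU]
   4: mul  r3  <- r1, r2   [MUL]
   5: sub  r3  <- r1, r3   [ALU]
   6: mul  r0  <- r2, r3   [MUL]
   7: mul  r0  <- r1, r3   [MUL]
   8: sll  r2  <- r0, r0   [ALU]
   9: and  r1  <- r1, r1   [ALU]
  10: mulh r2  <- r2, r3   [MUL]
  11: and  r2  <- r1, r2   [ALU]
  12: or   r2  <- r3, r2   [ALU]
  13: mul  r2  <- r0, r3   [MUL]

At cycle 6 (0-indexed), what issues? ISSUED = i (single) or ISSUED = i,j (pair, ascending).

ISSUED = 8,9

c0: i0&i1 xor.ALU;mul.MUL  dual
c1: i2&i3 st.MEM;or.ALU  dual
c2: i4 mul.MUL  RAW+WAW r3
c3: i5 sub.ALU  RAW r3
c4: i6 mul.MUL  no-port MUL/MUL
c5: i7 mul.MUL  RAW r0
c6: i8&i9 sll.ALU;and.ALU  dual
c7: i10 mulh.MUL  RAW+WAW r2
c8: i11 and.ALU  RAW+WAW r2
c9: i12 or.ALU  WAW r2
c10: i13 mul.MUL  tail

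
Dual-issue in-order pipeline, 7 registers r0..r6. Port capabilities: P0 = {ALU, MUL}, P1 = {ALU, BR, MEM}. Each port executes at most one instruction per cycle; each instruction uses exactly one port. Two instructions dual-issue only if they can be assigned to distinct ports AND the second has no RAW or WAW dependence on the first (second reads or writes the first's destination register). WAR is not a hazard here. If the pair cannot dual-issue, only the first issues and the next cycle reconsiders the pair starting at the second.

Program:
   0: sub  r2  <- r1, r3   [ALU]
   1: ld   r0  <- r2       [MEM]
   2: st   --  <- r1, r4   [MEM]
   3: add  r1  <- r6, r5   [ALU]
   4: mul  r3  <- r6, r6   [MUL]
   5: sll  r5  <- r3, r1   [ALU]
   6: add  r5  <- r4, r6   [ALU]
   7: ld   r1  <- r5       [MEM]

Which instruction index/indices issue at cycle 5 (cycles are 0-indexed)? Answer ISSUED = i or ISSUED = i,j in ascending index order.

[0] i0  sub.ALU  -- RAW r2
[1] i1  ld.MEM  -- no-port MEM/MEM
[2] i2+i3  st.MEM add.ALU  -- pair
[3] i4  mul.MUL  -- RAW r3
[4] i5  sll.ALU  -- WAW r5
[5] i6  add.ALU  -- RAW r5
[6] i7  ld.MEM  -- tail

ISSUED = 6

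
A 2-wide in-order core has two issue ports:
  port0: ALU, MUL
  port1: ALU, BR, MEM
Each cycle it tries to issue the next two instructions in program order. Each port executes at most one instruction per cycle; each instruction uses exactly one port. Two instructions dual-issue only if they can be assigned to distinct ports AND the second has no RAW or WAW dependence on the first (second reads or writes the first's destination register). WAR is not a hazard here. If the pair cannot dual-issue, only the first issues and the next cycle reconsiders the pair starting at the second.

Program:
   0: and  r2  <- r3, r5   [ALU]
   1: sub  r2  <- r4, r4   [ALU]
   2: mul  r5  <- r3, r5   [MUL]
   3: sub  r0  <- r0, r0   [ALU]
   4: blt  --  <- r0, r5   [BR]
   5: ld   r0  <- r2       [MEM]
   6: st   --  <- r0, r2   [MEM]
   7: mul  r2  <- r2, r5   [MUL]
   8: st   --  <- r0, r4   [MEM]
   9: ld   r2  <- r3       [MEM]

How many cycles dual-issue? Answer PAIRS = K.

PAIRS = 2

0. and @i0  | WAW r2
1. sub/mul @i1+i2  | dual
2. sub @i3  | RAW r0
3. blt @i4  | no-port BR/MEM
4. ld @i5  | no-port MEM/MEM
5. st/mul @i6+i7  | dual
6. st @i8  | no-port MEM/MEM
7. ld @i9  | tail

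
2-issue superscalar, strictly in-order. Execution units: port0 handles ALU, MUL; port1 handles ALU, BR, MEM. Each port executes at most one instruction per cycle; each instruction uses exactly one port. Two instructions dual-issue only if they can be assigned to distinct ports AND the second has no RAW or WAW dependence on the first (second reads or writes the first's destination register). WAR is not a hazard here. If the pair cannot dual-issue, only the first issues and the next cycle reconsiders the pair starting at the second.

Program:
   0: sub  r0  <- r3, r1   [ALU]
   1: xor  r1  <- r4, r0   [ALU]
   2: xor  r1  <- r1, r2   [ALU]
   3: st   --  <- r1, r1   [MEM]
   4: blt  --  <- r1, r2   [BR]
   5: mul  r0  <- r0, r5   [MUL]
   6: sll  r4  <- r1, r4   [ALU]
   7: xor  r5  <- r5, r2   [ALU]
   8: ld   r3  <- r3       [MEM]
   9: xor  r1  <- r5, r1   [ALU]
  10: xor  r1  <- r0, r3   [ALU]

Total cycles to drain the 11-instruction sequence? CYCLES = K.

CYCLES = 8

0. sub.ALU @i0  | RAW r0
1. xor.ALU @i1  | RAW+WAW r1
2. xor.ALU @i2  | RAW r1
3. st.MEM @i3  | no-port MEM/BR
4. blt.BR mul.MUL @i4/i5  | pair
5. sll.ALU xor.ALU @i6/i7  | pair
6. ld.MEM xor.ALU @i8/i9  | pair
7. xor.ALU @i10  | tail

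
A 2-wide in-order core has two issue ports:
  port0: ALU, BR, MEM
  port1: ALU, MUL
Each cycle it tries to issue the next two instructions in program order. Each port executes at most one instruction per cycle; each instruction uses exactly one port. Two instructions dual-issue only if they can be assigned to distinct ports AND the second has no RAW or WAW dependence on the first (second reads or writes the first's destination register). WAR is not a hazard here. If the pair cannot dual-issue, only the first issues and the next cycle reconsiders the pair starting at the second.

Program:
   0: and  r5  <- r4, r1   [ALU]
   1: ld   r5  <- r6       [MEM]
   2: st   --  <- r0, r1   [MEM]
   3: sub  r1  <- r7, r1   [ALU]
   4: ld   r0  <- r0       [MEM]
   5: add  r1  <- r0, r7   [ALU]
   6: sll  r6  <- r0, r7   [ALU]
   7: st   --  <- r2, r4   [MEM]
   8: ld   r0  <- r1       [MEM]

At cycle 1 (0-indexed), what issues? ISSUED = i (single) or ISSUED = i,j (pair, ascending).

ISSUED = 1

[0] i0  and  -- WAW r5
[1] i1  ld  -- no-port MEM/MEM
[2] i2+i3  st+sub  -- pair
[3] i4  ld  -- RAW r0
[4] i5+i6  add+sll  -- pair
[5] i7  st  -- no-port MEM/MEM
[6] i8  ld  -- tail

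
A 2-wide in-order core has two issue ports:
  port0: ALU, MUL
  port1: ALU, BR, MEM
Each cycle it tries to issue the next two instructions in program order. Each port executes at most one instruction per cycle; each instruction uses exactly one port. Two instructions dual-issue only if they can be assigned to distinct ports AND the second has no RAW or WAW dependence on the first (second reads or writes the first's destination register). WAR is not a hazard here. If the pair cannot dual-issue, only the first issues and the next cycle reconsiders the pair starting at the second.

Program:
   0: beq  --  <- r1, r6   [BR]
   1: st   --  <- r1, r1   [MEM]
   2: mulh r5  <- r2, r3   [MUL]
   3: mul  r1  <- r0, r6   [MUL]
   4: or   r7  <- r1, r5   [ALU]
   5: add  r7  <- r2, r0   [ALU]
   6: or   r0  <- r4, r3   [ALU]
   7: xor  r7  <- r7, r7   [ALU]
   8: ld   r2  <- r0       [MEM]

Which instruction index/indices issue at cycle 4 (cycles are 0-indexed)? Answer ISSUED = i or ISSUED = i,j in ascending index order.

c0: i0 beq  no-port BR/MEM
c1: i1/i2 st+mulh  dual
c2: i3 mul  RAW r1
c3: i4 or  WAW r7
c4: i5/i6 add+or  dual
c5: i7/i8 xor+ld  dual

ISSUED = 5,6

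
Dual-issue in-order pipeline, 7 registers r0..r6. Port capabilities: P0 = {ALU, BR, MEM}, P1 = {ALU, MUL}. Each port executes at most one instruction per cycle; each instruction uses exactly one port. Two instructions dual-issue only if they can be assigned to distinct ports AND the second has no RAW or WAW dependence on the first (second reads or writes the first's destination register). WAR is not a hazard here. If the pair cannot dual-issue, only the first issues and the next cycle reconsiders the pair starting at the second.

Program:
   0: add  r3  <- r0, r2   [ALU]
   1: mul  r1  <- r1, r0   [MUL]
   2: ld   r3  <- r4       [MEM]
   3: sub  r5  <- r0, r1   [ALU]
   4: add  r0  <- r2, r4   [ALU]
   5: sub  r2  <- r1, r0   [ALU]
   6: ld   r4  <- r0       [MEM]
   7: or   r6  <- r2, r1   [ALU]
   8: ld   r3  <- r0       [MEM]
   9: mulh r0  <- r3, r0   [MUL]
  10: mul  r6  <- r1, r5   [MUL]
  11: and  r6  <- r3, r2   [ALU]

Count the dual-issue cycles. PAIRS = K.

c0: i0/i1 add.ALU+mul.MUL  dual
c1: i2/i3 ld.MEM+sub.ALU  dual
c2: i4 add.ALU  RAW r0
c3: i5/i6 sub.ALU+ld.MEM  dual
c4: i7/i8 or.ALU+ld.MEM  dual
c5: i9 mulh.MUL  no-port MUL/MUL
c6: i10 mul.MUL  WAW r6
c7: i11 and.ALU  tail

PAIRS = 4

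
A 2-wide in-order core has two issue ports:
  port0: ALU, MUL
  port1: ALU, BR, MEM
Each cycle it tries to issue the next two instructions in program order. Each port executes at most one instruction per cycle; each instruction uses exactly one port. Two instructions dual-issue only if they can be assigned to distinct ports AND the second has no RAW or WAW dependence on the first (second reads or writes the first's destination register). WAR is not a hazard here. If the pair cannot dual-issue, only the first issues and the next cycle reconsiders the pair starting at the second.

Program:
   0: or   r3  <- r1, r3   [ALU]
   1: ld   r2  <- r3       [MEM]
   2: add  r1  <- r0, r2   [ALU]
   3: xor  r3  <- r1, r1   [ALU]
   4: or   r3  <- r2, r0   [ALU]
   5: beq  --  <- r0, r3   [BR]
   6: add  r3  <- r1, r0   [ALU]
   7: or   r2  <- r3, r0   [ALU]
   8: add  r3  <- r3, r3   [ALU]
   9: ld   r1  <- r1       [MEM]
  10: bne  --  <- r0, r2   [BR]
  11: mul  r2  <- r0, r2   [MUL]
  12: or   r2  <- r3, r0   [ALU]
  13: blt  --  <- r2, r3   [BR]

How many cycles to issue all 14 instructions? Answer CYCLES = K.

CYCLES = 11

[0] i0  or  -- RAW r3
[1] i1  ld  -- RAW r2
[2] i2  add  -- RAW r1
[3] i3  xor  -- WAW r3
[4] i4  or  -- RAW r3
[5] i5,i6  beq;add  -- pair
[6] i7,i8  or;add  -- pair
[7] i9  ld  -- no-port MEM/BR
[8] i10,i11  bne;mul  -- pair
[9] i12  or  -- RAW r2
[10] i13  blt  -- tail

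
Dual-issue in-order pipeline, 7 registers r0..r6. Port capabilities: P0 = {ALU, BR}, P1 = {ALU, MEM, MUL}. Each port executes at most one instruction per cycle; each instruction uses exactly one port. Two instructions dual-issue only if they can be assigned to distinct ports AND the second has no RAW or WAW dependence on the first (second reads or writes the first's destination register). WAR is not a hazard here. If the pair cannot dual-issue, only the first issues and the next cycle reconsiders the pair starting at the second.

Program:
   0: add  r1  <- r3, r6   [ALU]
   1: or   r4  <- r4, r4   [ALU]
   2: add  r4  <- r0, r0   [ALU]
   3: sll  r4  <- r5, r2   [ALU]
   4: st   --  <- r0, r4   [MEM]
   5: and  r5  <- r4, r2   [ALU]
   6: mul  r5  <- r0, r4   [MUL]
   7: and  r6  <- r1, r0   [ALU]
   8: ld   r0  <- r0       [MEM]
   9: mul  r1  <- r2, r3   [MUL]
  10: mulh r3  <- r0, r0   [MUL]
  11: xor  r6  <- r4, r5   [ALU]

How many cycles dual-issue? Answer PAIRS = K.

PAIRS = 4

c0: i0/i1 add;or  pair
c1: i2 add  WAW r4
c2: i3 sll  RAW r4
c3: i4/i5 st;and  pair
c4: i6/i7 mul;and  pair
c5: i8 ld  no-port MEM/MUL
c6: i9 mul  no-port MUL/MUL
c7: i10/i11 mulh;xor  pair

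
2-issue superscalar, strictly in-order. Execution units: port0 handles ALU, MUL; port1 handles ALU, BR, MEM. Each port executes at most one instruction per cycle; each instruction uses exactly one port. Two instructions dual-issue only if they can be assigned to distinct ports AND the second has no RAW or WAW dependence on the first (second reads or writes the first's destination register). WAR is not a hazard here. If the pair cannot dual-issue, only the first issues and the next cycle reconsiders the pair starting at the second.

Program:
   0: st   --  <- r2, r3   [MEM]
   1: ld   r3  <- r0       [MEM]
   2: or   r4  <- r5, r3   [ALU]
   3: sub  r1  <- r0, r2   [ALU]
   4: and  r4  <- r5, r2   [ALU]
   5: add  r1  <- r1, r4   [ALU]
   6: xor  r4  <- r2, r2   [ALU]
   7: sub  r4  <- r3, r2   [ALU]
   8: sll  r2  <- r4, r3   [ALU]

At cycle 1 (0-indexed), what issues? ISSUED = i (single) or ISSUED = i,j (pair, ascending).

#0 head=0: st i0 no-port MEM/MEM
#1 head=1: ld i1 RAW r3
#2 head=2: or;sub i2&i3 dual
#3 head=4: and i4 RAW r4
#4 head=5: add;xor i5&i6 dual
#5 head=7: sub i7 RAW r4
#6 head=8: sll i8 tail

ISSUED = 1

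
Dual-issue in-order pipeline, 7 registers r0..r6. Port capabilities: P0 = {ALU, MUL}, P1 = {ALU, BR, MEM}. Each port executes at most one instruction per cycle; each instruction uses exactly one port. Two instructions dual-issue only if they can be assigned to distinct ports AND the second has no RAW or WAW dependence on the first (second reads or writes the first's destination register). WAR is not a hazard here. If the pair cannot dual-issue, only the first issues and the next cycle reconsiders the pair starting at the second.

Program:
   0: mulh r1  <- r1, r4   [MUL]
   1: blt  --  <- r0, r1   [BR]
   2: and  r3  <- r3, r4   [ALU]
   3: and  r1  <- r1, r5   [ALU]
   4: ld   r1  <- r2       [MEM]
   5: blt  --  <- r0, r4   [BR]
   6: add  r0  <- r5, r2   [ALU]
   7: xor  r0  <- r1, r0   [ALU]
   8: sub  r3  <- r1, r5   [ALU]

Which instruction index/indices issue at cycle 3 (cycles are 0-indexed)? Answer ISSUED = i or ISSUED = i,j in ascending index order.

ISSUED = 4

t=0 i0:mulh.MUL ; RAW r1
t=1 i1/i2:blt.BR/and.ALU ; dual
t=2 i3:and.ALU ; WAW r1
t=3 i4:ld.MEM ; no-port MEM/BR
t=4 i5/i6:blt.BR/add.ALU ; dual
t=5 i7/i8:xor.ALU/sub.ALU ; dual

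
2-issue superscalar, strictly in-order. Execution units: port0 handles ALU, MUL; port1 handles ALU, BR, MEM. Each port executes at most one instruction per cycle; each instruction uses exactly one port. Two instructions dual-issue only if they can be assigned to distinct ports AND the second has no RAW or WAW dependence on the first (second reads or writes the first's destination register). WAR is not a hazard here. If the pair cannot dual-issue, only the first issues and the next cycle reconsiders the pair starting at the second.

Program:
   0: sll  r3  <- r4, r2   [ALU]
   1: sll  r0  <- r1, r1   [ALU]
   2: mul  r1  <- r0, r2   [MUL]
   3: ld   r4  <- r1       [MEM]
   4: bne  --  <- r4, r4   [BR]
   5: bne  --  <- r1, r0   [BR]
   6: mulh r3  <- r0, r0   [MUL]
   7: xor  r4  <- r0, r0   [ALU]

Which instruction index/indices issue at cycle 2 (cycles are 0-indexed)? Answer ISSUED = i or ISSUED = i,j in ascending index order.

[0] i0+i1  sll.ALU/sll.ALU  -- pair
[1] i2  mul.MUL  -- RAW r1
[2] i3  ld.MEM  -- no-port MEM/BR
[3] i4  bne.BR  -- no-port BR/BR
[4] i5+i6  bne.BR/mulh.MUL  -- pair
[5] i7  xor.ALU  -- tail

ISSUED = 3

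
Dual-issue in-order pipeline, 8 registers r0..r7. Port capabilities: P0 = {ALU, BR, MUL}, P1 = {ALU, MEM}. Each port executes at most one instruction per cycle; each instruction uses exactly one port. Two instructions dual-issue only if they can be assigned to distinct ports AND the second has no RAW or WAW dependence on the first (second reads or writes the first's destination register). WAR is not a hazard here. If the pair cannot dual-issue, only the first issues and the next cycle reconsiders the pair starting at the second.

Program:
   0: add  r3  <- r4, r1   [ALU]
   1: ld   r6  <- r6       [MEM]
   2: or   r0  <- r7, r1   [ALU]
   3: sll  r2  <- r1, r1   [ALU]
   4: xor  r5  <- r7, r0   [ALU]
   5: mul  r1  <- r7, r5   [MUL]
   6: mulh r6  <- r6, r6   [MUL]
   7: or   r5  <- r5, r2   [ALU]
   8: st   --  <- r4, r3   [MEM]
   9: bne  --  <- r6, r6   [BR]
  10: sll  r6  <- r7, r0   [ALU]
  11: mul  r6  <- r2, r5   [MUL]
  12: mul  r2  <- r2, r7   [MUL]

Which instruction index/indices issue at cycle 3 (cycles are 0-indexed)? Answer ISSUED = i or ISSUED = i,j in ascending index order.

  cy0 -> i0&i1 (add+ld) dual
  cy1 -> i2&i3 (or+sll) dual
  cy2 -> i4 (xor) RAW r5
  cy3 -> i5 (mul) no-port MUL/MUL
  cy4 -> i6&i7 (mulh+or) dual
  cy5 -> i8&i9 (st+bne) dual
  cy6 -> i10 (sll) WAW r6
  cy7 -> i11 (mul) no-port MUL/MUL
  cy8 -> i12 (mul) tail

ISSUED = 5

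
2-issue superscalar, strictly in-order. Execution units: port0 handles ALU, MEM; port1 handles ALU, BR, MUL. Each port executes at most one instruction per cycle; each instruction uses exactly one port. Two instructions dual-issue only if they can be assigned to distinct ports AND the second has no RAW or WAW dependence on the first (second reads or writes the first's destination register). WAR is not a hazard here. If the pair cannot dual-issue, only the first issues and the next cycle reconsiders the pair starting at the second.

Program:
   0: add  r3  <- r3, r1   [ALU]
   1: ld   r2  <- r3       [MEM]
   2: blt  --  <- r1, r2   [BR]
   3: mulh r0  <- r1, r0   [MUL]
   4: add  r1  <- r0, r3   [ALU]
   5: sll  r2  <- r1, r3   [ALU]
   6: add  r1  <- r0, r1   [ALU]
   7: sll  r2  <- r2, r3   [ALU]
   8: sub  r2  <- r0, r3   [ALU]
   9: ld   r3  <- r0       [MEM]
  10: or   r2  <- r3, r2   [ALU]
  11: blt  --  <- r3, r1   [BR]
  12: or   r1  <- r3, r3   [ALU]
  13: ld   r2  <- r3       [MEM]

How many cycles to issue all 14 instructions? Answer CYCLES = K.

  cy0 -> i0 (add) RAW r3
  cy1 -> i1 (ld) RAW r2
  cy2 -> i2 (blt) no-port BR/MUL
  cy3 -> i3 (mulh) RAW r0
  cy4 -> i4 (add) RAW r1
  cy5 -> i5/i6 (sll+add) dual
  cy6 -> i7 (sll) WAW r2
  cy7 -> i8/i9 (sub+ld) dual
  cy8 -> i10/i11 (or+blt) dual
  cy9 -> i12/i13 (or+ld) dual

CYCLES = 10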